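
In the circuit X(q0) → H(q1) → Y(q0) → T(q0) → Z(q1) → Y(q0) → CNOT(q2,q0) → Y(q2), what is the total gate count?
8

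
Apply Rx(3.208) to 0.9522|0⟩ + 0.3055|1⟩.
(-0.03161 - 0.3053i)|0⟩ + (-0.01014 - 0.9517i)|1⟩

Rx(3.208) = [[cos(θ/2), −i·sin(θ/2)], [−i·sin(θ/2), cos(θ/2)]]; θ = 3.208, cos(θ/2) ≈ -0.0331976, sin(θ/2) ≈ 0.999449.
With a = amp(|0⟩) = 0.9522 and b = amp(|1⟩) = 0.3055:
new amp(|0⟩) = (-0.0331976)·a + (-0.999449i)·b = (-0.03161 - 0.3053i)
new amp(|1⟩) = (-0.999449i)·a + (-0.0331976)·b = (-0.01014 - 0.9517i)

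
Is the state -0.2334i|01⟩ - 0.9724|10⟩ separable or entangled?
Entangled

Writing the state as a|00⟩ + b|01⟩ + c|10⟩ + d|11⟩, it is a product state iff ad − bc = 0.
Here (a, b, c, d) = (0, -0.2334i, -0.9724, 0): ad − bc = (0)(0) − (-0.2334i)(-0.9724) = -0.227i ≠ 0, so the state is entangled.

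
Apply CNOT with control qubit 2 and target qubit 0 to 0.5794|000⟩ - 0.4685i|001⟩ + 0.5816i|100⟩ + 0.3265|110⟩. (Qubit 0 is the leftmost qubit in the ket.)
0.5794|000⟩ + 0.5816i|100⟩ - 0.4685i|101⟩ + 0.3265|110⟩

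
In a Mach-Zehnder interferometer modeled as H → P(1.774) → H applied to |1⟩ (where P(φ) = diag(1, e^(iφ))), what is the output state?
(0.6009 - 0.4897i)|0⟩ + (0.3991 + 0.4897i)|1⟩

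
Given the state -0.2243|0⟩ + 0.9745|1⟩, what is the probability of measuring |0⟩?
0.05031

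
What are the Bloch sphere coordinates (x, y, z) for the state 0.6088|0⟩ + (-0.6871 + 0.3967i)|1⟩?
(-0.8366, 0.483, -0.2588)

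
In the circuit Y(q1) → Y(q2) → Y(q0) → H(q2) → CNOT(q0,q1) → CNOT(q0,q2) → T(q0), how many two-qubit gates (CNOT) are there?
2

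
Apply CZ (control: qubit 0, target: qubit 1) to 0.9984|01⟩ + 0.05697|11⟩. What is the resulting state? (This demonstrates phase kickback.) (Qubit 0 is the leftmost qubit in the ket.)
0.9984|01⟩ - 0.05697|11⟩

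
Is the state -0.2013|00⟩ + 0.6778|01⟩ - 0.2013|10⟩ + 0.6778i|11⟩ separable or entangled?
Entangled

Writing the state as a|00⟩ + b|01⟩ + c|10⟩ + d|11⟩, it is a product state iff ad − bc = 0.
Here (a, b, c, d) = (-0.2013, 0.6778, -0.2013, 0.6778i): ad − bc = (-0.2013)(0.6778i) − (0.6778)(-0.2013) = (0.1364 - 0.1364i) ≠ 0, so the state is entangled.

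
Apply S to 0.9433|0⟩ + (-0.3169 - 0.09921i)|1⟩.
0.9433|0⟩ + (0.09921 - 0.3169i)|1⟩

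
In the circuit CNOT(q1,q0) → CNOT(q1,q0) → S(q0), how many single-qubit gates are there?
1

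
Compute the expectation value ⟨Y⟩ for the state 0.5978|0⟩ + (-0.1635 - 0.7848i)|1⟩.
-0.9383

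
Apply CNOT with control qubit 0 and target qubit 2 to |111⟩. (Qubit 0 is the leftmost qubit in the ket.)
|110⟩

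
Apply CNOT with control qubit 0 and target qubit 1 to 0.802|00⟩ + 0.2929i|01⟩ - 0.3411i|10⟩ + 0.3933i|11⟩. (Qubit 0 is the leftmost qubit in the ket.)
0.802|00⟩ + 0.2929i|01⟩ + 0.3933i|10⟩ - 0.3411i|11⟩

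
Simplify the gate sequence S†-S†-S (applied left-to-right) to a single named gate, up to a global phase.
S†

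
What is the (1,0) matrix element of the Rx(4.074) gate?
-0.8933i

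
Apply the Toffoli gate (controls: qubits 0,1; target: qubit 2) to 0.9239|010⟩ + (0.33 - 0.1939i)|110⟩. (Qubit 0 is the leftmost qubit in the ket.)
0.9239|010⟩ + (0.33 - 0.1939i)|111⟩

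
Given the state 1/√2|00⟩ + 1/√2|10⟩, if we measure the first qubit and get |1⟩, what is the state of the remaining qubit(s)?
|0⟩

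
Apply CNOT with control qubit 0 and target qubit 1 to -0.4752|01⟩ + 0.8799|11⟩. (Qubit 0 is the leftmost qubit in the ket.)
-0.4752|01⟩ + 0.8799|10⟩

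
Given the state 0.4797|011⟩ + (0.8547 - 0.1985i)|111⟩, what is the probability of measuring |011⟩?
0.2301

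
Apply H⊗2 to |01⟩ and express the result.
1/2|00⟩ - 1/2|01⟩ + 1/2|10⟩ - 1/2|11⟩

H⊗2 gives amp(|y⟩) = (1/2) Σ_x (−1)^(x·y) amp(|x⟩), where x·y is the number of positions in which both x and y have a 1.
|00⟩: (1)/2 = 1/2
|01⟩: (-1)/2 = -1/2
|10⟩: (1)/2 = 1/2
|11⟩: (-1)/2 = -1/2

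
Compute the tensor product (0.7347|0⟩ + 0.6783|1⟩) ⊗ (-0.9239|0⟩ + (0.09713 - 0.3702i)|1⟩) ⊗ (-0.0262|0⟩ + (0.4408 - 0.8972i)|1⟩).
0.01778|000⟩ + (-0.2992 + 0.609i)|001⟩ + (-0.00187 + 0.007126i)|010⟩ + (-0.2126 - 0.1839i)|011⟩ + 0.01642|100⟩ + (-0.2762 + 0.5623i)|101⟩ + (-0.001726 + 0.006579i)|110⟩ + (-0.1963 - 0.1698i)|111⟩

amp(|b₁b₂…⟩) = product of the factor amplitudes for bits b₁, b₂, …; only kets whose every factor amplitude is nonzero survive.
|000⟩: (0.7347)(-0.9239)(-0.0262) = 0.01778
|001⟩: (0.7347)(-0.9239)(0.4408 - 0.8972i) = (-0.2992 + 0.609i)
|010⟩: (0.7347)(0.09713 - 0.3702i)(-0.0262) = (-0.00187 + 0.007126i)
|011⟩: (0.7347)(0.09713 - 0.3702i)(0.4408 - 0.8972i) = (-0.2126 - 0.1839i)
|100⟩: (0.6783)(-0.9239)(-0.0262) = 0.01642
|101⟩: (0.6783)(-0.9239)(0.4408 - 0.8972i) = (-0.2762 + 0.5623i)
|110⟩: (0.6783)(0.09713 - 0.3702i)(-0.0262) = (-0.001726 + 0.006579i)
|111⟩: (0.6783)(0.09713 - 0.3702i)(0.4408 - 0.8972i) = (-0.1963 - 0.1698i)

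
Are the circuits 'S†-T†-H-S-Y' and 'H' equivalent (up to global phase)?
No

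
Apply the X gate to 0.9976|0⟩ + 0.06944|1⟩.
0.06944|0⟩ + 0.9976|1⟩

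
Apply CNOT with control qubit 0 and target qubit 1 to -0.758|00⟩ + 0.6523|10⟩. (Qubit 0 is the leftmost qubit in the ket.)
-0.758|00⟩ + 0.6523|11⟩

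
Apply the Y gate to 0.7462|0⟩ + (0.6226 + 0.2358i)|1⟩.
(0.2358 - 0.6226i)|0⟩ + 0.7462i|1⟩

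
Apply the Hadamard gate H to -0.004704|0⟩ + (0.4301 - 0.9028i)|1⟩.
(0.3008 - 0.6384i)|0⟩ + (-0.3075 + 0.6384i)|1⟩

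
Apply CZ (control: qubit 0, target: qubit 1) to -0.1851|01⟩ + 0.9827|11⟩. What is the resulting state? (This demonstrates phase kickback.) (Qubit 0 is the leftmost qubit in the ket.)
-0.1851|01⟩ - 0.9827|11⟩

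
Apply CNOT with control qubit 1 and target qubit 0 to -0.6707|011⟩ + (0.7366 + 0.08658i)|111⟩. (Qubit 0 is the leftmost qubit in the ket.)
(0.7366 + 0.08658i)|011⟩ - 0.6707|111⟩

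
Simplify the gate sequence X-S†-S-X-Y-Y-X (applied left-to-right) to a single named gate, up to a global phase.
X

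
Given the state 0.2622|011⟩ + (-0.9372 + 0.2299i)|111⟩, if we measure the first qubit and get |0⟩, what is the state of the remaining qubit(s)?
|11⟩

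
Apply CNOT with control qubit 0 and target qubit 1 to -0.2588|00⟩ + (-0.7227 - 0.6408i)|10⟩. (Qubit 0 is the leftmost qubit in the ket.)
-0.2588|00⟩ + (-0.7227 - 0.6408i)|11⟩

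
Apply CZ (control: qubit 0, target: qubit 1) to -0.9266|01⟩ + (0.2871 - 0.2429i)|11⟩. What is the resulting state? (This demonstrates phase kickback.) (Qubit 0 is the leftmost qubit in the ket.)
-0.9266|01⟩ + (-0.2871 + 0.2429i)|11⟩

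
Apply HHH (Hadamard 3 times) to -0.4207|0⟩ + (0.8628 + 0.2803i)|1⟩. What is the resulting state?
(0.3126 + 0.1982i)|0⟩ + (-0.9076 - 0.1982i)|1⟩

H² = I, so H^3 = H: a single Hadamard. With (a, b) = (-0.4207, (0.8628 + 0.2803i)), H gives ((a + b)/√2, (a − b)/√2) = ((0.3126 + 0.1982i), (-0.9076 - 0.1982i)).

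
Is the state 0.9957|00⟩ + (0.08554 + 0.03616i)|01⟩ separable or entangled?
Separable

Writing the state as a|00⟩ + b|01⟩ + c|10⟩ + d|11⟩, it is a product state iff ad − bc = 0.
Here (a, b, c, d) = (0.9957, (0.08554 + 0.03616i), 0, 0): ad − bc = (0.9957)(0) − (0.08554 + 0.03616i)(0) = 0, so the state is separable.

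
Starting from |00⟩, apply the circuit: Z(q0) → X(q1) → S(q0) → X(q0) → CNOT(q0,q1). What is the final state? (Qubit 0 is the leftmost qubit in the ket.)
|10⟩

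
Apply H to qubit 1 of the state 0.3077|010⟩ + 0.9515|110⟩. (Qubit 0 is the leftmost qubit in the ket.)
0.2176|000⟩ - 0.2176|010⟩ + 0.6728|100⟩ - 0.6728|110⟩

H on qubit 1 mixes each pair of kets that differ only in qubit 1: amplitudes (a, b) of (|…0…⟩, |…1…⟩) become ((a + b)/√2, (a − b)/√2). Kets absent from the input have amplitude 0.
(|000⟩, |010⟩): (a, b) = (0, 0.3077) → (0.2176, -0.2176)
(|100⟩, |110⟩): (a, b) = (0, 0.9515) → (0.6728, -0.6728)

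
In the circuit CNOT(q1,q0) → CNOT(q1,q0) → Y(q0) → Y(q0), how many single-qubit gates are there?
2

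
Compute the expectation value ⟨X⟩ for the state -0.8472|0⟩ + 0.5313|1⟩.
-0.9002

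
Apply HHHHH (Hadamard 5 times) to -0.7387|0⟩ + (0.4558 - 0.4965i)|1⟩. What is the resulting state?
(-0.2 - 0.3511i)|0⟩ + (-0.8446 + 0.3511i)|1⟩

H² = I, so H^5 = H: a single Hadamard. With (a, b) = (-0.7387, (0.4558 - 0.4965i)), H gives ((a + b)/√2, (a − b)/√2) = ((-0.2 - 0.3511i), (-0.8446 + 0.3511i)).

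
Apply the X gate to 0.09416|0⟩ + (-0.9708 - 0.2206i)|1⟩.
(-0.9708 - 0.2206i)|0⟩ + 0.09416|1⟩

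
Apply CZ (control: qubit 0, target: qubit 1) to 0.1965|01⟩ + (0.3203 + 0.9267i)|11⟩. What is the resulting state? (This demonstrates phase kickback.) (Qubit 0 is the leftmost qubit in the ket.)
0.1965|01⟩ + (-0.3203 - 0.9267i)|11⟩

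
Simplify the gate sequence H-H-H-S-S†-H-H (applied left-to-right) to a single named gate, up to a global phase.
H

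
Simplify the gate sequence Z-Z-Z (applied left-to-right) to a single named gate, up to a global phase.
Z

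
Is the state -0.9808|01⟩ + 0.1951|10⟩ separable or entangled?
Entangled

Writing the state as a|00⟩ + b|01⟩ + c|10⟩ + d|11⟩, it is a product state iff ad − bc = 0.
Here (a, b, c, d) = (0, -0.9808, 0.1951, 0): ad − bc = (0)(0) − (-0.9808)(0.1951) = 0.1914 ≠ 0, so the state is entangled.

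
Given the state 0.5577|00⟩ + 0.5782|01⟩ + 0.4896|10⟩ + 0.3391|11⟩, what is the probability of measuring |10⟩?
0.2397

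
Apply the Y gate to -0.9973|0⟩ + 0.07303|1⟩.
-0.07303i|0⟩ - 0.9973i|1⟩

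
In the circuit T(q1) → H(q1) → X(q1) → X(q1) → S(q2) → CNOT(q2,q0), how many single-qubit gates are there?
5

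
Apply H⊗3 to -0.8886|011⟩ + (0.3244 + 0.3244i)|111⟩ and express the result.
(-0.1995 + 0.1147i)|000⟩ + (0.1995 - 0.1147i)|001⟩ + (0.1995 - 0.1147i)|010⟩ + (-0.1995 + 0.1147i)|011⟩ + (-0.4289 - 0.1147i)|100⟩ + (0.4289 + 0.1147i)|101⟩ + (0.4289 + 0.1147i)|110⟩ + (-0.4289 - 0.1147i)|111⟩

H⊗3 gives amp(|y⟩) = (1/2√2) Σ_x (−1)^(x·y) amp(|x⟩), where x·y is the number of positions in which both x and y have a 1.
|000⟩: (-0.8886 + (0.3244 + 0.3244i))/(2√2) = (-0.1995 + 0.1147i)
|001⟩: (0.8886 - (0.3244 + 0.3244i))/(2√2) = (0.1995 - 0.1147i)
|010⟩: (0.8886 - (0.3244 + 0.3244i))/(2√2) = (0.1995 - 0.1147i)
|011⟩: (-0.8886 + (0.3244 + 0.3244i))/(2√2) = (-0.1995 + 0.1147i)
|100⟩: (-0.8886 - (0.3244 + 0.3244i))/(2√2) = (-0.4289 - 0.1147i)
|101⟩: (0.8886 + (0.3244 + 0.3244i))/(2√2) = (0.4289 + 0.1147i)
|110⟩: (0.8886 + (0.3244 + 0.3244i))/(2√2) = (0.4289 + 0.1147i)
|111⟩: (-0.8886 - (0.3244 + 0.3244i))/(2√2) = (-0.4289 - 0.1147i)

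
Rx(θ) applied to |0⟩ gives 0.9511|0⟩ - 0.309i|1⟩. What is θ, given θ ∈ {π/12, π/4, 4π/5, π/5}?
π/5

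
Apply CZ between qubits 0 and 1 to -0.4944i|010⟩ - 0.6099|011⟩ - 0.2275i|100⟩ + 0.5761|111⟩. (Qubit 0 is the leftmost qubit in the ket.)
-0.4944i|010⟩ - 0.6099|011⟩ - 0.2275i|100⟩ - 0.5761|111⟩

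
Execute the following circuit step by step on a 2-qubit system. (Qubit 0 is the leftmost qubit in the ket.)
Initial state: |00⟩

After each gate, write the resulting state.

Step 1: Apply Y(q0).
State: i|10⟩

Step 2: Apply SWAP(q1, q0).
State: i|01⟩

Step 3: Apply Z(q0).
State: i|01⟩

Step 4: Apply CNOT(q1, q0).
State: i|11⟩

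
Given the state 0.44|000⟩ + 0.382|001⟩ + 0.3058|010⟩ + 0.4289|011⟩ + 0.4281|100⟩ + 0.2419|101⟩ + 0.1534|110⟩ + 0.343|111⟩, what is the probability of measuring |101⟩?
0.05852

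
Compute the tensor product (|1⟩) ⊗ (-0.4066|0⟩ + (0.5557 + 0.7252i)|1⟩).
-0.4066|10⟩ + (0.5557 + 0.7252i)|11⟩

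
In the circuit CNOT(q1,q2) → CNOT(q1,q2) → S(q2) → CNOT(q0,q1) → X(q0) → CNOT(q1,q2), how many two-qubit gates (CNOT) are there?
4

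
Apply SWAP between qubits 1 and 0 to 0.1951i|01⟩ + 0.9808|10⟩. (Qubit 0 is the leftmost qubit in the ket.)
0.9808|01⟩ + 0.1951i|10⟩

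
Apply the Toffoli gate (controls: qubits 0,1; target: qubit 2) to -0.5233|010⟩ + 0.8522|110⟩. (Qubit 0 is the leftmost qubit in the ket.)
-0.5233|010⟩ + 0.8522|111⟩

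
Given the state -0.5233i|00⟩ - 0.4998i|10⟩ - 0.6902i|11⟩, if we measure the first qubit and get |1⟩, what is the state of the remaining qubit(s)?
-0.5865i|0⟩ - 0.8099i|1⟩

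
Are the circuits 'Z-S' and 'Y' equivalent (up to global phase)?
No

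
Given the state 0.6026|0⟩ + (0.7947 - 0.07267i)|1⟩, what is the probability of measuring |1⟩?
0.6368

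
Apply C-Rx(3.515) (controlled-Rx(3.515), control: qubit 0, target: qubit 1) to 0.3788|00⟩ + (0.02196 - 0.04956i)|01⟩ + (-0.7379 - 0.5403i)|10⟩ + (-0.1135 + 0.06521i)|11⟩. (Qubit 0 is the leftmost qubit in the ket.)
0.3788|00⟩ + (0.02196 - 0.04956i)|01⟩ + (0.201 + 0.2118i)|10⟩ + (-0.5098 + 0.713i)|11⟩

C-Rx(3.515) leaves the control-|0⟩ kets |00⟩, |01⟩ unchanged and applies Rx(3.515) to qubit 1 on the control-|1⟩ pair (|10⟩, |11⟩).
Rx(3.515) = [[cos(θ/2), −i·sin(θ/2)], [−i·sin(θ/2), cos(θ/2)]]; θ = 3.515, cos(θ/2) ≈ -0.185621, sin(θ/2) ≈ 0.982621.
With a = amp(|10⟩) = (-0.7379 - 0.5403i) and b = amp(|11⟩) = (-0.1135 + 0.06521i):
new amp(|10⟩) = (-0.185621)·a + (-0.982621i)·b = (0.201 + 0.2118i)
new amp(|11⟩) = (-0.982621i)·a + (-0.185621)·b = (-0.5098 + 0.713i)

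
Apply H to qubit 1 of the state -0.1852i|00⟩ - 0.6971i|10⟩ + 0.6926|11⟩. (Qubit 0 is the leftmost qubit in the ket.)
-0.131i|00⟩ - 0.131i|01⟩ + (0.4897 - 0.4929i)|10⟩ + (-0.4897 - 0.4929i)|11⟩

H on qubit 1 mixes each pair of kets that differ only in qubit 1: amplitudes (a, b) of (|…0…⟩, |…1…⟩) become ((a + b)/√2, (a − b)/√2). Kets absent from the input have amplitude 0.
(|00⟩, |01⟩): (a, b) = (-0.1852i, 0) → (-0.131i, -0.131i)
(|10⟩, |11⟩): (a, b) = (-0.6971i, 0.6926) → ((0.4897 - 0.4929i), (-0.4897 - 0.4929i))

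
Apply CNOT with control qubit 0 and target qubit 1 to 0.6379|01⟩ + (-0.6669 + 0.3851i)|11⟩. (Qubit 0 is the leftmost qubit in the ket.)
0.6379|01⟩ + (-0.6669 + 0.3851i)|10⟩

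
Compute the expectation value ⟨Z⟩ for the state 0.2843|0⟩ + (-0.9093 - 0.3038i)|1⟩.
-0.8383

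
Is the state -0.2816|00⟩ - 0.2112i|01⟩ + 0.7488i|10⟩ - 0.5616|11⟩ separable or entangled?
Separable

Writing the state as a|00⟩ + b|01⟩ + c|10⟩ + d|11⟩, it is a product state iff ad − bc = 0.
Here (a, b, c, d) = (-0.2816, -0.2112i, 0.7488i, -0.5616): ad − bc = (-0.2816)(-0.5616) − (-0.2112i)(0.7488i) = 0, so the state is separable.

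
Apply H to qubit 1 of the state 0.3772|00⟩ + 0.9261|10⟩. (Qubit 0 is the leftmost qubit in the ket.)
0.2667|00⟩ + 0.2667|01⟩ + 0.6549|10⟩ + 0.6549|11⟩

H on qubit 1 mixes each pair of kets that differ only in qubit 1: amplitudes (a, b) of (|…0…⟩, |…1…⟩) become ((a + b)/√2, (a − b)/√2). Kets absent from the input have amplitude 0.
(|00⟩, |01⟩): (a, b) = (0.3772, 0) → (0.2667, 0.2667)
(|10⟩, |11⟩): (a, b) = (0.9261, 0) → (0.6549, 0.6549)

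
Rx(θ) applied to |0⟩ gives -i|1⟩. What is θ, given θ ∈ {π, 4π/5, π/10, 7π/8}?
π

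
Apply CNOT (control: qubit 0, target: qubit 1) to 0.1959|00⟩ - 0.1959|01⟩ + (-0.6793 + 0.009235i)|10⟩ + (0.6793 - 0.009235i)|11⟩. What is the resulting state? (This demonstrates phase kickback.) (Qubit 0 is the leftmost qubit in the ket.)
0.1959|00⟩ - 0.1959|01⟩ + (0.6793 - 0.009235i)|10⟩ + (-0.6793 + 0.009235i)|11⟩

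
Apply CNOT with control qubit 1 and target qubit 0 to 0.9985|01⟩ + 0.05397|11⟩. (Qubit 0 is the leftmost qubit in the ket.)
0.05397|01⟩ + 0.9985|11⟩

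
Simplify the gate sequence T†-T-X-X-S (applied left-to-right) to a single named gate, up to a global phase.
S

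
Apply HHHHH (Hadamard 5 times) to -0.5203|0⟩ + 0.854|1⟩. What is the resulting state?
0.236|0⟩ - 0.9718|1⟩

H² = I, so H^5 = H: a single Hadamard. With (a, b) = (-0.5203, 0.854), H gives ((a + b)/√2, (a − b)/√2) = (0.236, -0.9718).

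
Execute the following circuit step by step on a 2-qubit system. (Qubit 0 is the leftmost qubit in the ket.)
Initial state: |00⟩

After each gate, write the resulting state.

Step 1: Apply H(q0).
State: 1/√2|00⟩ + 1/√2|10⟩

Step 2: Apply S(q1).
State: 1/√2|00⟩ + 1/√2|10⟩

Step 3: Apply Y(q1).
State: (1/√2)i|01⟩ + (1/√2)i|11⟩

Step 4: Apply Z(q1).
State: -(1/√2)i|01⟩ - (1/√2)i|11⟩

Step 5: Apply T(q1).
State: (1/2 - (1/2)i)|01⟩ + (1/2 - (1/2)i)|11⟩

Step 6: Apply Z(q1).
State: (-1/2 + (1/2)i)|01⟩ + (-1/2 + (1/2)i)|11⟩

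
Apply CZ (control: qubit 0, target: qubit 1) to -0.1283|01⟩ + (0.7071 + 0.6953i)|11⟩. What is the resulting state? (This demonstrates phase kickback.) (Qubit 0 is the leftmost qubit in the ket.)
-0.1283|01⟩ + (-0.7071 - 0.6953i)|11⟩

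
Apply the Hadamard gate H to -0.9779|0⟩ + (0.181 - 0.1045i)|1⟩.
(-0.5635 - 0.07389i)|0⟩ + (-0.8195 + 0.07389i)|1⟩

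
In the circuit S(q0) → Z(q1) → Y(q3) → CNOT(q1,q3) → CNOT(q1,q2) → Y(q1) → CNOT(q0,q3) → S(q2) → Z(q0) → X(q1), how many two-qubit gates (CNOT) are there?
3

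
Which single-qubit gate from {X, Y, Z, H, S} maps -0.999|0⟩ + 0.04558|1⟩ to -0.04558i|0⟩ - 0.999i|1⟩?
Y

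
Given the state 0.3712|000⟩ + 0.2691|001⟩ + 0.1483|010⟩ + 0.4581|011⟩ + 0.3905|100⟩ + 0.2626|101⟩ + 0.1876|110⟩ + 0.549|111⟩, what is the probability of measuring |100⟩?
0.1525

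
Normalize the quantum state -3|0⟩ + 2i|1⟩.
-0.8321|0⟩ + 0.5547i|1⟩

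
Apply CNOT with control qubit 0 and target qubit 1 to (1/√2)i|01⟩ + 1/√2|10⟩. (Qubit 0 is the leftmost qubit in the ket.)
(1/√2)i|01⟩ + 1/√2|11⟩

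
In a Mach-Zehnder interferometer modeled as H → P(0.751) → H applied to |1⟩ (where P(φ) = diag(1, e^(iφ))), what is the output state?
(0.1345 - 0.3412i)|0⟩ + (0.8655 + 0.3412i)|1⟩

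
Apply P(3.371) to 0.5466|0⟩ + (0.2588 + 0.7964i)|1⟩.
0.5466|0⟩ + (-0.07092 - 0.8344i)|1⟩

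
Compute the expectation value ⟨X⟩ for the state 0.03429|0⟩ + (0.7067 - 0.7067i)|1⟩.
0.04847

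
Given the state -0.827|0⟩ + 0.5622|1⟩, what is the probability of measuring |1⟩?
0.3161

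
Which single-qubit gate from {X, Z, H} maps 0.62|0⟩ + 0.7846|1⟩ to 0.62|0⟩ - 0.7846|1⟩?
Z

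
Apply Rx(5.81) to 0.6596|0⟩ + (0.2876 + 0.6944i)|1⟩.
(-0.4785 - 0.06741i)|0⟩ + (-0.2796 - 0.8297i)|1⟩

Rx(5.81) = [[cos(θ/2), −i·sin(θ/2)], [−i·sin(θ/2), cos(θ/2)]]; θ = 5.81, cos(θ/2) ≈ -0.972142, sin(θ/2) ≈ 0.234392.
With a = amp(|0⟩) = 0.6596 and b = amp(|1⟩) = (0.2876 + 0.6944i):
new amp(|0⟩) = (-0.972142)·a + (-0.234392i)·b = (-0.4785 - 0.06741i)
new amp(|1⟩) = (-0.234392i)·a + (-0.972142)·b = (-0.2796 - 0.8297i)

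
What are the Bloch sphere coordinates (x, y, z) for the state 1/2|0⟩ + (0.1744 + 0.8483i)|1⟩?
(0.1744, 0.8483, -0.5)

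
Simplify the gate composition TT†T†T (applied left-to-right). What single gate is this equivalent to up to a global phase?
I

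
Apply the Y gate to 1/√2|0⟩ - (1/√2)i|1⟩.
-1/√2|0⟩ + (1/√2)i|1⟩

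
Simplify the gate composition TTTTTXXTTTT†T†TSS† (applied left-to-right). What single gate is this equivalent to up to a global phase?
T†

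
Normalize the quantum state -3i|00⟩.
-i|00⟩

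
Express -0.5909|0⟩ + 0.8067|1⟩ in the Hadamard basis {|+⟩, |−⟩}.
0.1526|+⟩ - 0.9883|−⟩

With |ψ⟩ = α|0⟩ + β|1⟩, the Hadamard-basis coefficients are ⟨+|ψ⟩ = (α + β)/√2 and ⟨−|ψ⟩ = (α − β)/√2.
Here α = -0.5909, β = 0.8067: (α + β)/√2 = 0.1526, (α − β)/√2 = -0.9883.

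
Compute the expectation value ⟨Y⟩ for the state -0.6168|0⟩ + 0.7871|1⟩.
0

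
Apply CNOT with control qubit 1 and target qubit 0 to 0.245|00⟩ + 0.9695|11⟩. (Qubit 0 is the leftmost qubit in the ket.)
0.245|00⟩ + 0.9695|01⟩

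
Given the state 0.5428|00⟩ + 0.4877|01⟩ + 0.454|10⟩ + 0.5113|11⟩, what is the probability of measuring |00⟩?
0.2946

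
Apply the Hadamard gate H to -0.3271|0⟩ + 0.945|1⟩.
0.4369|0⟩ - 0.8995|1⟩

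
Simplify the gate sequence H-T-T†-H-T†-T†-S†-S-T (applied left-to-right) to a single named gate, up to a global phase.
T†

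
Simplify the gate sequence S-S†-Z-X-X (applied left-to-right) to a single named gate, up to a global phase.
Z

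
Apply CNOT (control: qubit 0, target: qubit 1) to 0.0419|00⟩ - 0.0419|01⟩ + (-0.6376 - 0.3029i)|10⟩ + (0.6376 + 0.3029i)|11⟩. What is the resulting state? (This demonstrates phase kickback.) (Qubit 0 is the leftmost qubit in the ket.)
0.0419|00⟩ - 0.0419|01⟩ + (0.6376 + 0.3029i)|10⟩ + (-0.6376 - 0.3029i)|11⟩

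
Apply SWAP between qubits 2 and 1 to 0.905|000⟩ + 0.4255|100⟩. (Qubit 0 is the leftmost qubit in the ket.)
0.905|000⟩ + 0.4255|100⟩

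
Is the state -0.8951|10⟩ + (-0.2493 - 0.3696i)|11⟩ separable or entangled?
Separable

Writing the state as a|00⟩ + b|01⟩ + c|10⟩ + d|11⟩, it is a product state iff ad − bc = 0.
Here (a, b, c, d) = (0, 0, -0.8951, (-0.2493 - 0.3696i)): ad − bc = (0)(-0.2493 - 0.3696i) − (0)(-0.8951) = 0, so the state is separable.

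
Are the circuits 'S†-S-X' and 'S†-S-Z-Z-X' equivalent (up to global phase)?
Yes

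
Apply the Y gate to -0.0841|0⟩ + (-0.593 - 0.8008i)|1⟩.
(-0.8008 + 0.593i)|0⟩ - 0.0841i|1⟩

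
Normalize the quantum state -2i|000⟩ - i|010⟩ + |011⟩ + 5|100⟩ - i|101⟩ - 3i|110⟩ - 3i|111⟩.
-0.2828i|000⟩ - 0.1414i|010⟩ + 0.1414|011⟩ + 1/√2|100⟩ - 0.1414i|101⟩ - 0.4243i|110⟩ - 0.4243i|111⟩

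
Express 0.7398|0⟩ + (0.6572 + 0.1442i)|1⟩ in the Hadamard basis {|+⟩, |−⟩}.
(0.9878 + 0.102i)|+⟩ + (0.05841 - 0.102i)|−⟩

With |ψ⟩ = α|0⟩ + β|1⟩, the Hadamard-basis coefficients are ⟨+|ψ⟩ = (α + β)/√2 and ⟨−|ψ⟩ = (α − β)/√2.
Here α = 0.7398, β = (0.6572 + 0.1442i): (α + β)/√2 = (0.9878 + 0.102i), (α − β)/√2 = (0.05841 - 0.102i).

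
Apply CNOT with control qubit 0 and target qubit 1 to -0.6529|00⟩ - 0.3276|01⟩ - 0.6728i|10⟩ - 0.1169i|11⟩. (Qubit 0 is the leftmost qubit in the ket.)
-0.6529|00⟩ - 0.3276|01⟩ - 0.1169i|10⟩ - 0.6728i|11⟩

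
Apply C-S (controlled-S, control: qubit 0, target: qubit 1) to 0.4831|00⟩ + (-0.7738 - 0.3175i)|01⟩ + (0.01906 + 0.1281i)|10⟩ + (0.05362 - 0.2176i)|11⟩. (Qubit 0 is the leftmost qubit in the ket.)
0.4831|00⟩ + (-0.7738 - 0.3175i)|01⟩ + (0.01906 + 0.1281i)|10⟩ + (0.2176 + 0.05362i)|11⟩

C-S leaves the control-|0⟩ kets |00⟩, |01⟩ unchanged and applies S to qubit 1 on the control-|1⟩ pair (|10⟩, |11⟩).
S = [[1, 0], [0, i]].
With a = amp(|10⟩) = (0.01906 + 0.1281i) and b = amp(|11⟩) = (0.05362 - 0.2176i):
new amp(|10⟩) = (1)·a = (0.01906 + 0.1281i)
new amp(|11⟩) = (i)·b = (0.2176 + 0.05362i)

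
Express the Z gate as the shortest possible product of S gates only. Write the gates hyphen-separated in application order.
S-S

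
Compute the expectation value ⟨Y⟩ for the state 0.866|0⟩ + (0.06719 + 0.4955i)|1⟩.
0.8582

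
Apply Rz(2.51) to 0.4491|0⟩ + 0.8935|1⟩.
(0.1395 - 0.4269i)|0⟩ + (0.2775 + 0.8493i)|1⟩

Rz(2.51) = [[e^(−iθ/2), 0], [0, e^(iθ/2)]] with e^(±iθ/2) = cos(θ/2) ± i·sin(θ/2); θ = 2.51, cos(θ/2) ≈ 0.310574, sin(θ/2) ≈ 0.950549.
With a = amp(|0⟩) = 0.4491 and b = amp(|1⟩) = 0.8935:
new amp(|0⟩) = (0.310574 - 0.950549i)·a = (0.1395 - 0.4269i)
new amp(|1⟩) = (0.310574 + 0.950549i)·b = (0.2775 + 0.8493i)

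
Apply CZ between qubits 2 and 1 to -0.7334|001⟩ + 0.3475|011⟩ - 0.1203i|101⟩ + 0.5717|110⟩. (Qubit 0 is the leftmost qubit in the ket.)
-0.7334|001⟩ - 0.3475|011⟩ - 0.1203i|101⟩ + 0.5717|110⟩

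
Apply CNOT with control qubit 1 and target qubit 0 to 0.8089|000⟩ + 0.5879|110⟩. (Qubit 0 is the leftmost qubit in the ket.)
0.8089|000⟩ + 0.5879|010⟩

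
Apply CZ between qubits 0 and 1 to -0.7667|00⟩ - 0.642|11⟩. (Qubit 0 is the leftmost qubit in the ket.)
-0.7667|00⟩ + 0.642|11⟩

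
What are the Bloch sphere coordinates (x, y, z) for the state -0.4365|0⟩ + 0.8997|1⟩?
(-0.7854, 0, -0.6189)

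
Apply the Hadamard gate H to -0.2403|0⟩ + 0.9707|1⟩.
0.5165|0⟩ - 0.8563|1⟩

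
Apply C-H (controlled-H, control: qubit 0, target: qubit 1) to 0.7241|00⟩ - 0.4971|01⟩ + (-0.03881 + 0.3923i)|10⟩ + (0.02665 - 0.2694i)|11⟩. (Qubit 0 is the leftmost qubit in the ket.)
0.7241|00⟩ - 0.4971|01⟩ + (-0.008598 + 0.0869i)|10⟩ + (-0.04629 + 0.4679i)|11⟩

C-H leaves the control-|0⟩ kets |00⟩, |01⟩ unchanged and applies H to qubit 1 on the control-|1⟩ pair (|10⟩, |11⟩).
H = [[1/√2, 1/√2], [1/√2, -1/√2]].
With a = amp(|10⟩) = (-0.03881 + 0.3923i) and b = amp(|11⟩) = (0.02665 - 0.2694i):
new amp(|10⟩) = (1/√2)·a + (1/√2)·b = (-0.008598 + 0.0869i)
new amp(|11⟩) = (1/√2)·a + (-1/√2)·b = (-0.04629 + 0.4679i)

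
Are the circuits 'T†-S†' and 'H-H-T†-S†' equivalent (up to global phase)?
Yes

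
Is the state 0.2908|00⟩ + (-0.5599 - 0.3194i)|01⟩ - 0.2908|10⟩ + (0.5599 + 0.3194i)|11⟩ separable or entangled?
Separable

Writing the state as a|00⟩ + b|01⟩ + c|10⟩ + d|11⟩, it is a product state iff ad − bc = 0.
Here (a, b, c, d) = (0.2908, (-0.5599 - 0.3194i), -0.2908, (0.5599 + 0.3194i)): ad − bc = (0.2908)(0.5599 + 0.3194i) − (-0.5599 - 0.3194i)(-0.2908) = 0, so the state is separable.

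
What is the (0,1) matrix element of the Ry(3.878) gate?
-0.933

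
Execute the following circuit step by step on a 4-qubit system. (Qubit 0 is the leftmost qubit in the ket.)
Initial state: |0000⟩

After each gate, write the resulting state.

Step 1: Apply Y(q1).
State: i|0100⟩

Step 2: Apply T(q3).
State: i|0100⟩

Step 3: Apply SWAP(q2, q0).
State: i|0100⟩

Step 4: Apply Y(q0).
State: -|1100⟩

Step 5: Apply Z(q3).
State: -|1100⟩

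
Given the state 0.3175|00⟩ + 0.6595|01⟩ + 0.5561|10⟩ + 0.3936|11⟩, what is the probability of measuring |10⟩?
0.3092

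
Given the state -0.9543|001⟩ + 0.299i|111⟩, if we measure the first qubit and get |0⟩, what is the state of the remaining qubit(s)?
-|01⟩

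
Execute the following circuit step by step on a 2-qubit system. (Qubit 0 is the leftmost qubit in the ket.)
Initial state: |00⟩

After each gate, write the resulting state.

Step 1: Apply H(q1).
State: 1/√2|00⟩ + 1/√2|01⟩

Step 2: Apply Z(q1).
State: 1/√2|00⟩ - 1/√2|01⟩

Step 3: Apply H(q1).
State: |01⟩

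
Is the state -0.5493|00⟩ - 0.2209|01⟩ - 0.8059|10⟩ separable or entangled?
Entangled

Writing the state as a|00⟩ + b|01⟩ + c|10⟩ + d|11⟩, it is a product state iff ad − bc = 0.
Here (a, b, c, d) = (-0.5493, -0.2209, -0.8059, 0): ad − bc = (-0.5493)(0) − (-0.2209)(-0.8059) = -0.178 ≠ 0, so the state is entangled.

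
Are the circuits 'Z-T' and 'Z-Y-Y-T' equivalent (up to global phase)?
Yes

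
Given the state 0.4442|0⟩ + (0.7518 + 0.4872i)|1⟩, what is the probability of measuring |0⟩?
0.1973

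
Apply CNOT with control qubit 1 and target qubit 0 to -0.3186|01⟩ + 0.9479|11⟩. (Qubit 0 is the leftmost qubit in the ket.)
0.9479|01⟩ - 0.3186|11⟩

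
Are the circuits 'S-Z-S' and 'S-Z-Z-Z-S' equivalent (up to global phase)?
Yes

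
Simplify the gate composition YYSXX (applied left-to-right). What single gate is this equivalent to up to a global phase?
S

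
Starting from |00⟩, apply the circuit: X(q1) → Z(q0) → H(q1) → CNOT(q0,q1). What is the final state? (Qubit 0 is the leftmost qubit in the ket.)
1/√2|00⟩ - 1/√2|01⟩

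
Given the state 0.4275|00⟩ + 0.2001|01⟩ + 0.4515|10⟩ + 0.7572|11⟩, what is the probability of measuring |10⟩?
0.2039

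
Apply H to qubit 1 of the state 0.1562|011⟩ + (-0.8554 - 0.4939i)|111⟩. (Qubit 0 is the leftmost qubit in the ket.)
0.1105|001⟩ - 0.1105|011⟩ + (-0.6049 - 0.3492i)|101⟩ + (0.6049 + 0.3492i)|111⟩

H on qubit 1 mixes each pair of kets that differ only in qubit 1: amplitudes (a, b) of (|…0…⟩, |…1…⟩) become ((a + b)/√2, (a − b)/√2). Kets absent from the input have amplitude 0.
(|001⟩, |011⟩): (a, b) = (0, 0.1562) → (0.1105, -0.1105)
(|101⟩, |111⟩): (a, b) = (0, (-0.8554 - 0.4939i)) → ((-0.6049 - 0.3492i), (0.6049 + 0.3492i))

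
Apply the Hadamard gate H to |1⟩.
1/√2|0⟩ - 1/√2|1⟩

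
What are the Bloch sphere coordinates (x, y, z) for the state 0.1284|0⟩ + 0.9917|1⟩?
(0.2547, 0, -0.967)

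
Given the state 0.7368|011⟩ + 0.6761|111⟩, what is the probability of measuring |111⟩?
0.4571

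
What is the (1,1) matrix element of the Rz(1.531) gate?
(0.721 + 0.6929i)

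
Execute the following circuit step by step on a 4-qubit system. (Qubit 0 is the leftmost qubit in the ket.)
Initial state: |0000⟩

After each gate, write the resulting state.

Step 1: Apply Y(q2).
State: i|0010⟩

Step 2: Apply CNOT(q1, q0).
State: i|0010⟩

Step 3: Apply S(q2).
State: -|0010⟩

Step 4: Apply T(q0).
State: -|0010⟩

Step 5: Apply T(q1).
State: -|0010⟩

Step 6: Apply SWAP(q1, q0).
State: -|0010⟩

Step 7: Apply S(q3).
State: -|0010⟩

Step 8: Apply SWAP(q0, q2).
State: -|1000⟩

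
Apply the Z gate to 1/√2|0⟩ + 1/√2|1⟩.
1/√2|0⟩ - 1/√2|1⟩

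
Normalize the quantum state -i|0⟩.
-i|0⟩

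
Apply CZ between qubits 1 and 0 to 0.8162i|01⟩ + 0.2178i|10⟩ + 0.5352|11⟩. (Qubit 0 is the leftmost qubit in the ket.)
0.8162i|01⟩ + 0.2178i|10⟩ - 0.5352|11⟩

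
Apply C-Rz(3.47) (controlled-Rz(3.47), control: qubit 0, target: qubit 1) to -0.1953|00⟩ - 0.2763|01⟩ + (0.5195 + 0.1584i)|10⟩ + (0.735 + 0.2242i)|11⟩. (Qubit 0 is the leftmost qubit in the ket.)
-0.1953|00⟩ - 0.2763|01⟩ + (0.07135 - 0.5384i)|10⟩ + (-0.3413 + 0.6885i)|11⟩

C-Rz(3.47) leaves the control-|0⟩ kets |00⟩, |01⟩ unchanged and applies Rz(3.47) to qubit 1 on the control-|1⟩ pair (|10⟩, |11⟩).
Rz(3.47) = [[e^(−iθ/2), 0], [0, e^(iθ/2)]] with e^(±iθ/2) = cos(θ/2) ± i·sin(θ/2); θ = 3.47, cos(θ/2) ≈ -0.163467, sin(θ/2) ≈ 0.986549.
With a = amp(|10⟩) = (0.5195 + 0.1584i) and b = amp(|11⟩) = (0.735 + 0.2242i):
new amp(|10⟩) = (-0.163467 - 0.986549i)·a = (0.07135 - 0.5384i)
new amp(|11⟩) = (-0.163467 + 0.986549i)·b = (-0.3413 + 0.6885i)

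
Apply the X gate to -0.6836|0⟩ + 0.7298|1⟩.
0.7298|0⟩ - 0.6836|1⟩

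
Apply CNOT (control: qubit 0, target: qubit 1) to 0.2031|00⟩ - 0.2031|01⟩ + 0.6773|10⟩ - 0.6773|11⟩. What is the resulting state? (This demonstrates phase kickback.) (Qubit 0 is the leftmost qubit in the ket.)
0.2031|00⟩ - 0.2031|01⟩ - 0.6773|10⟩ + 0.6773|11⟩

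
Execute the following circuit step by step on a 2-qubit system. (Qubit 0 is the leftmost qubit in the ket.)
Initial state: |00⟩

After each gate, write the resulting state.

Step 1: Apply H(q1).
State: 1/√2|00⟩ + 1/√2|01⟩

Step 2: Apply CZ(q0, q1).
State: 1/√2|00⟩ + 1/√2|01⟩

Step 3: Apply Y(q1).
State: -(1/√2)i|00⟩ + (1/√2)i|01⟩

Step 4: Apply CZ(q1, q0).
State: -(1/√2)i|00⟩ + (1/√2)i|01⟩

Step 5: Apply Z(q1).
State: -(1/√2)i|00⟩ - (1/√2)i|01⟩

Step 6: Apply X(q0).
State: -(1/√2)i|10⟩ - (1/√2)i|11⟩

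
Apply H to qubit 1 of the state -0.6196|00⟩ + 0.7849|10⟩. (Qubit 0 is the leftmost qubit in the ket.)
-0.4381|00⟩ - 0.4381|01⟩ + 0.555|10⟩ + 0.555|11⟩

H on qubit 1 mixes each pair of kets that differ only in qubit 1: amplitudes (a, b) of (|…0…⟩, |…1…⟩) become ((a + b)/√2, (a − b)/√2). Kets absent from the input have amplitude 0.
(|00⟩, |01⟩): (a, b) = (-0.6196, 0) → (-0.4381, -0.4381)
(|10⟩, |11⟩): (a, b) = (0.7849, 0) → (0.555, 0.555)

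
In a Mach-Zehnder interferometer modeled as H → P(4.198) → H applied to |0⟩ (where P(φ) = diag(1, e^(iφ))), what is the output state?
(0.254 - 0.4353i)|0⟩ + (0.746 + 0.4353i)|1⟩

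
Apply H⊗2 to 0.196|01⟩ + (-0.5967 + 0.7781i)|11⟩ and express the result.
(-0.2004 + 0.3891i)|00⟩ + (0.2004 - 0.3891i)|01⟩ + (0.3964 - 0.3891i)|10⟩ + (-0.3964 + 0.3891i)|11⟩

H⊗2 gives amp(|y⟩) = (1/2) Σ_x (−1)^(x·y) amp(|x⟩), where x·y is the number of positions in which both x and y have a 1.
|00⟩: (0.196 + (-0.5967 + 0.7781i))/2 = (-0.2004 + 0.3891i)
|01⟩: (-0.196 - (-0.5967 + 0.7781i))/2 = (0.2004 - 0.3891i)
|10⟩: (0.196 - (-0.5967 + 0.7781i))/2 = (0.3964 - 0.3891i)
|11⟩: (-0.196 + (-0.5967 + 0.7781i))/2 = (-0.3964 + 0.3891i)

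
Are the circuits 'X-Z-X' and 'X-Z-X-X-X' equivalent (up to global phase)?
Yes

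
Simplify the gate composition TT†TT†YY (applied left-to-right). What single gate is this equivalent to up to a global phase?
I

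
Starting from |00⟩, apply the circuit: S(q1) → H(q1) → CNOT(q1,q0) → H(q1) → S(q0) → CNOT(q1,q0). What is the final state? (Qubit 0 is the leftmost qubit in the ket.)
1/2|00⟩ - (1/2)i|01⟩ + (1/2)i|10⟩ + 1/2|11⟩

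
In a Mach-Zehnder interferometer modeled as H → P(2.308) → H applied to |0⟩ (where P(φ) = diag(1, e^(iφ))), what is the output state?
(0.1639 + 0.3702i)|0⟩ + (0.8361 - 0.3702i)|1⟩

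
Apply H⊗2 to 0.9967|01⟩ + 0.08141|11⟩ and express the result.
0.5391|00⟩ - 0.5391|01⟩ + 0.4576|10⟩ - 0.4576|11⟩

H⊗2 gives amp(|y⟩) = (1/2) Σ_x (−1)^(x·y) amp(|x⟩), where x·y is the number of positions in which both x and y have a 1.
|00⟩: (0.9967 + 0.08141)/2 = 0.5391
|01⟩: (-0.9967 - 0.08141)/2 = -0.5391
|10⟩: (0.9967 - 0.08141)/2 = 0.4576
|11⟩: (-0.9967 + 0.08141)/2 = -0.4576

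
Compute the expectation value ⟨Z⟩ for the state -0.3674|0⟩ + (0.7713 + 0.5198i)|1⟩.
-0.7301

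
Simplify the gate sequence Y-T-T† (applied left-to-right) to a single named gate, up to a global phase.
Y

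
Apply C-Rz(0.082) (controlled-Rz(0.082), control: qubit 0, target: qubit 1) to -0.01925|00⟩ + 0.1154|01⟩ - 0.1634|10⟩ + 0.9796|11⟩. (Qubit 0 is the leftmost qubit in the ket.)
-0.01925|00⟩ + 0.1154|01⟩ + (-0.1633 + 0.006698i)|10⟩ + (0.9788 + 0.04015i)|11⟩

C-Rz(0.082) leaves the control-|0⟩ kets |00⟩, |01⟩ unchanged and applies Rz(0.082) to qubit 1 on the control-|1⟩ pair (|10⟩, |11⟩).
Rz(0.082) = [[e^(−iθ/2), 0], [0, e^(iθ/2)]] with e^(±iθ/2) = cos(θ/2) ± i·sin(θ/2); θ = 0.082, cos(θ/2) ≈ 0.99916, sin(θ/2) ≈ 0.0409885.
With a = amp(|10⟩) = -0.1634 and b = amp(|11⟩) = 0.9796:
new amp(|10⟩) = (0.99916 - 0.0409885i)·a = (-0.1633 + 0.006698i)
new amp(|11⟩) = (0.99916 + 0.0409885i)·b = (0.9788 + 0.04015i)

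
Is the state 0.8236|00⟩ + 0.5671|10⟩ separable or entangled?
Separable

Writing the state as a|00⟩ + b|01⟩ + c|10⟩ + d|11⟩, it is a product state iff ad − bc = 0.
Here (a, b, c, d) = (0.8236, 0, 0.5671, 0): ad − bc = (0.8236)(0) − (0)(0.5671) = 0, so the state is separable.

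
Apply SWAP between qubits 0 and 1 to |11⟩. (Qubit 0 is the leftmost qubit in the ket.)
|11⟩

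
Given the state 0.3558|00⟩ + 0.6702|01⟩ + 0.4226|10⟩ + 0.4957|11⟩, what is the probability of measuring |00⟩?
0.1266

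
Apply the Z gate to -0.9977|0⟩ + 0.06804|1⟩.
-0.9977|0⟩ - 0.06804|1⟩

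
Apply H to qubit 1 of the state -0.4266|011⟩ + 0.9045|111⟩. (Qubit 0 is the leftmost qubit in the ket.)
-0.3017|001⟩ + 0.3017|011⟩ + 0.6396|101⟩ - 0.6396|111⟩

H on qubit 1 mixes each pair of kets that differ only in qubit 1: amplitudes (a, b) of (|…0…⟩, |…1…⟩) become ((a + b)/√2, (a − b)/√2). Kets absent from the input have amplitude 0.
(|001⟩, |011⟩): (a, b) = (0, -0.4266) → (-0.3017, 0.3017)
(|101⟩, |111⟩): (a, b) = (0, 0.9045) → (0.6396, -0.6396)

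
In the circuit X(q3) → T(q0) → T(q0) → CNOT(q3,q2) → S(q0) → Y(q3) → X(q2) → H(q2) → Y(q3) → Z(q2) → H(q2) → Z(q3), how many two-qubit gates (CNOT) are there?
1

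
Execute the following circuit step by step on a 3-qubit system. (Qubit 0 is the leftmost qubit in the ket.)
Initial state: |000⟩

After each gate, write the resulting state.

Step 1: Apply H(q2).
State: 1/√2|000⟩ + 1/√2|001⟩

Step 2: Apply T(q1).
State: 1/√2|000⟩ + 1/√2|001⟩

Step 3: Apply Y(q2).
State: -(1/√2)i|000⟩ + (1/√2)i|001⟩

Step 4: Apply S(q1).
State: -(1/√2)i|000⟩ + (1/√2)i|001⟩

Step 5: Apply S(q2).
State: -(1/√2)i|000⟩ - 1/√2|001⟩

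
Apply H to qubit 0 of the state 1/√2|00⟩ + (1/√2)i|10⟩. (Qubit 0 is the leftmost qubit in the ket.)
(1/2 + (1/2)i)|00⟩ + (1/2 - (1/2)i)|10⟩

H on qubit 0 mixes each pair of kets that differ only in qubit 0: amplitudes (a, b) of (|…0…⟩, |…1…⟩) become ((a + b)/√2, (a − b)/√2). Kets absent from the input have amplitude 0.
(|00⟩, |10⟩): (a, b) = (1/√2, (1/√2)i) → ((1/2 + (1/2)i), (1/2 - (1/2)i))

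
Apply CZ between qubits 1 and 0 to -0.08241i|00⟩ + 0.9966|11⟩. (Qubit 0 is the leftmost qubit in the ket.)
-0.08241i|00⟩ - 0.9966|11⟩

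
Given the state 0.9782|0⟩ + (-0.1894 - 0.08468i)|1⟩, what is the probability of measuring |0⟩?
0.9569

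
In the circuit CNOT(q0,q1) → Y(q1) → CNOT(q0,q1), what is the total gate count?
3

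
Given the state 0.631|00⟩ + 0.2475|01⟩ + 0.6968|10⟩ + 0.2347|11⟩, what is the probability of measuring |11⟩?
0.05508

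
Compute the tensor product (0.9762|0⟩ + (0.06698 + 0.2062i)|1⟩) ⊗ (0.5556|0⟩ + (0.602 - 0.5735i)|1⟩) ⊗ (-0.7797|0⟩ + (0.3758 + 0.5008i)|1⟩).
-0.4229|000⟩ + (0.2038 + 0.2716i)|001⟩ + (-0.4582 + 0.4365i)|010⟩ + (0.5012 + 0.08391i)|011⟩ + (-0.02902 - 0.08933i)|100⟩ + (-0.04339 + 0.06169i)|101⟩ + (-0.1236 - 0.06684i)|110⟩ + (0.01667 + 0.1116i)|111⟩

amp(|b₁b₂…⟩) = product of the factor amplitudes for bits b₁, b₂, …; only kets whose every factor amplitude is nonzero survive.
|000⟩: (0.9762)(0.5556)(-0.7797) = -0.4229
|001⟩: (0.9762)(0.5556)(0.3758 + 0.5008i) = (0.2038 + 0.2716i)
|010⟩: (0.9762)(0.602 - 0.5735i)(-0.7797) = (-0.4582 + 0.4365i)
|011⟩: (0.9762)(0.602 - 0.5735i)(0.3758 + 0.5008i) = (0.5012 + 0.08391i)
|100⟩: (0.06698 + 0.2062i)(0.5556)(-0.7797) = (-0.02902 - 0.08933i)
|101⟩: (0.06698 + 0.2062i)(0.5556)(0.3758 + 0.5008i) = (-0.04339 + 0.06169i)
|110⟩: (0.06698 + 0.2062i)(0.602 - 0.5735i)(-0.7797) = (-0.1236 - 0.06684i)
|111⟩: (0.06698 + 0.2062i)(0.602 - 0.5735i)(0.3758 + 0.5008i) = (0.01667 + 0.1116i)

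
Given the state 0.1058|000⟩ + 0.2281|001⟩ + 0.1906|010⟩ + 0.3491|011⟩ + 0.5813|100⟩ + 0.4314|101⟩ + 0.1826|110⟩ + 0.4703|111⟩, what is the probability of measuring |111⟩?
0.2212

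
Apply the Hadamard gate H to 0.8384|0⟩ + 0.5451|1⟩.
0.9783|0⟩ + 0.2074|1⟩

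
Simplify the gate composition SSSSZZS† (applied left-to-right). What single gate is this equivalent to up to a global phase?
S†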